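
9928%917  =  758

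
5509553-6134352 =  - 624799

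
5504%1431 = 1211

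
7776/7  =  7776/7 = 1110.86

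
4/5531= 4/5531 = 0.00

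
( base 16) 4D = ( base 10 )77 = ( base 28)2L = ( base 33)2b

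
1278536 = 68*18802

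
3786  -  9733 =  - 5947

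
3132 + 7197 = 10329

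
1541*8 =12328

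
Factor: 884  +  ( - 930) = -46 = - 2^1*23^1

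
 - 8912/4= - 2228 = - 2228.00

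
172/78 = 2  +  8/39=2.21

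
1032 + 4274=5306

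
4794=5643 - 849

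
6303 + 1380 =7683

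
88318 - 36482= 51836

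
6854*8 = 54832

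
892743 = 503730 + 389013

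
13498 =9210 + 4288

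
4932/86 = 57 + 15/43 = 57.35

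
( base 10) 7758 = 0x1e4e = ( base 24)db6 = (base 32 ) 7IE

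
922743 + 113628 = 1036371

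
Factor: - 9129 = -3^1*17^1*179^1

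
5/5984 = 5/5984 = 0.00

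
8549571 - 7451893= 1097678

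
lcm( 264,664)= 21912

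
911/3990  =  911/3990  =  0.23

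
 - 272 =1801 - 2073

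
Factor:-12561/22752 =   -  2^ (-5)*3^( - 1)*53^1 = - 53/96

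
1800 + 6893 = 8693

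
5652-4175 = 1477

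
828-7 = 821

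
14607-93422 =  - 78815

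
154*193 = 29722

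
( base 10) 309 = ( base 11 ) 261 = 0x135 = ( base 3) 102110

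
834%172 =146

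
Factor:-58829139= - 3^3*29^1*75133^1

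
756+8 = 764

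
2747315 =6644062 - 3896747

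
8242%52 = 26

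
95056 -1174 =93882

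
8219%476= 127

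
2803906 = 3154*889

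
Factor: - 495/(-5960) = 2^ ( - 3) * 3^2*11^1*149^(-1) = 99/1192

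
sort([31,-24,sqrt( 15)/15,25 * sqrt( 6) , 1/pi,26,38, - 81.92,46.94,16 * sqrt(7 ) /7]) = [- 81.92,-24, sqrt(15)/15,1/pi, 16*sqrt( 7)/7, 26,31,38,46.94,  25*sqrt( 6) ] 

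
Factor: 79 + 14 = 93 = 3^1*31^1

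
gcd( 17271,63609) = 3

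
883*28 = 24724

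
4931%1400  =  731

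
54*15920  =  859680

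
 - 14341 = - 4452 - 9889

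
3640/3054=1820/1527 = 1.19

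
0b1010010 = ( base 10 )82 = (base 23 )3d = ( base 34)2E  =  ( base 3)10001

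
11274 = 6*1879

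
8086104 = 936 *8639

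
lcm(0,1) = 0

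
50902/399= 127 + 229/399= 127.57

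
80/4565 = 16/913 = 0.02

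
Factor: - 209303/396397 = - 311/589 = - 19^( - 1)*31^( - 1)*311^1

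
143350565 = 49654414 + 93696151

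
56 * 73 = 4088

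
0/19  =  0 = 0.00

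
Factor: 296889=3^1*98963^1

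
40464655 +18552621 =59017276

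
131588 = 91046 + 40542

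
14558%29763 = 14558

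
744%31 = 0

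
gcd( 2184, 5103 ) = 21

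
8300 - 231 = 8069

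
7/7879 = 7/7879 = 0.00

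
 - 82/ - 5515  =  82/5515  =  0.01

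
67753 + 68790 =136543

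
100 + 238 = 338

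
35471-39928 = - 4457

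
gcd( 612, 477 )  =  9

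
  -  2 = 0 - 2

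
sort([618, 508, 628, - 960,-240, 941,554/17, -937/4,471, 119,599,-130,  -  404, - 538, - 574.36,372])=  [ - 960, - 574.36,-538,- 404,-240, - 937/4, - 130, 554/17,119, 372, 471, 508,  599,618, 628,941 ]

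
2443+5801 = 8244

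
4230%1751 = 728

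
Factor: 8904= 2^3 *3^1*7^1*53^1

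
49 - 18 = 31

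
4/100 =1/25 = 0.04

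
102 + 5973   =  6075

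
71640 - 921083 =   -  849443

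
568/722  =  284/361 = 0.79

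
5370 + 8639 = 14009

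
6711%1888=1047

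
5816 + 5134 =10950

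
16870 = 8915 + 7955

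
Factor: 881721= 3^2*313^2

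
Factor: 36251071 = 36251071^1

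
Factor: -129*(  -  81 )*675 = 7053075 =3^8*5^2*43^1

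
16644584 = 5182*3212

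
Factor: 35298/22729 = 2^1*3^2 * 7^ ( - 1)*17^( - 1) * 37^1*53^1*191^( - 1) 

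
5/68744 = 5/68744 = 0.00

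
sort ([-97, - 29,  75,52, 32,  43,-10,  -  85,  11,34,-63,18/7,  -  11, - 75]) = [  -  97, - 85,  -  75,-63, - 29, - 11, -10,18/7,11, 32,34,43,52 , 75]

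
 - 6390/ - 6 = 1065/1= 1065.00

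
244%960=244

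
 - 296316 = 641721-938037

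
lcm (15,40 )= 120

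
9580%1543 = 322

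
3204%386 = 116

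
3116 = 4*779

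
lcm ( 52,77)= 4004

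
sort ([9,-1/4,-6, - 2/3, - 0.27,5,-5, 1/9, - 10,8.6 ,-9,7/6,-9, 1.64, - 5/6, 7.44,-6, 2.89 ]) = [-10, - 9, - 9, - 6, - 6, - 5,-5/6, - 2/3,-0.27, - 1/4,1/9, 7/6, 1.64,2.89, 5, 7.44,8.6, 9]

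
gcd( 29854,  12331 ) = 649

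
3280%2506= 774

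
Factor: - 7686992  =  -2^4*17^1 * 59^1* 479^1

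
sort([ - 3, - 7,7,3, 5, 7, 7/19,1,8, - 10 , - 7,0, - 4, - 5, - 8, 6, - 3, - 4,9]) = [ - 10, - 8, - 7, - 7, - 5,  -  4, - 4,-3, - 3, 0,7/19,1,3, 5,6,7,  7,8 , 9]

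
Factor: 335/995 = 67^1 * 199^ (-1 ) =67/199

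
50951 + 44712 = 95663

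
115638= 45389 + 70249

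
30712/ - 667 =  - 30712/667 = -46.04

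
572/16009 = 572/16009= 0.04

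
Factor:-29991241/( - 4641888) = 2^( - 5)*3^(- 1) * 7^1 * 23^1*109^1*1709^1*48353^(-1 )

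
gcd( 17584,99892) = 4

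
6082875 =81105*75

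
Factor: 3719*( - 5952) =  - 22135488 = - 2^6*3^1*31^1*3719^1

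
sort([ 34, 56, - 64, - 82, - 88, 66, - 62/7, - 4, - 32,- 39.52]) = [ - 88, - 82,-64,-39.52, - 32 , - 62/7 , - 4, 34, 56, 66 ]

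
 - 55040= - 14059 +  - 40981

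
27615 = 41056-13441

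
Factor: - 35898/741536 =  - 17949/370768 = - 2^( - 4) * 3^1*31^1*193^1  *23173^ ( - 1 ) 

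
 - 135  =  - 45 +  - 90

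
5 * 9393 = 46965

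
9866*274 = 2703284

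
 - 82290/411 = -27430/137 = -200.22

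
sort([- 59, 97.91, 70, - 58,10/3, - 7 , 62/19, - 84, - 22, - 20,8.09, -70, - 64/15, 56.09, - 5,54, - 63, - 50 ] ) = [ - 84,-70 , - 63,  -  59, - 58 , - 50,  -  22, -20, - 7, - 5, - 64/15, 62/19,10/3,8.09,  54, 56.09, 70,97.91 ] 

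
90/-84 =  - 15/14 = -1.07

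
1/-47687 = - 1 + 47686/47687 = - 0.00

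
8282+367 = 8649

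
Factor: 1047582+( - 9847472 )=-2^1*5^1*11^1*79999^1 = - 8799890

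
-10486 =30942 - 41428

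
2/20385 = 2/20385 = 0.00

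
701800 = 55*12760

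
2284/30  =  76 + 2/15  =  76.13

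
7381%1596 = 997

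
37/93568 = 37/93568 = 0.00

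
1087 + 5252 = 6339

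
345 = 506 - 161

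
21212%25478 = 21212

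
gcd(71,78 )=1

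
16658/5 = 16658/5=3331.60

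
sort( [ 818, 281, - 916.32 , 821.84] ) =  [ - 916.32, 281,818,821.84] 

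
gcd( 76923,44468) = 1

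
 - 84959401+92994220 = 8034819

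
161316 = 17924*9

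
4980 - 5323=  - 343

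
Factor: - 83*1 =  - 83^1 = - 83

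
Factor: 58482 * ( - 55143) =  - 2^1 * 3^6*11^1*19^2*557^1 = -  3224872926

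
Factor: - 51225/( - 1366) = 75/2 =2^ ( - 1)*3^1*5^2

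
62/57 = 1 + 5/57 = 1.09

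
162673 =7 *23239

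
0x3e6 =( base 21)25b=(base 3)1100222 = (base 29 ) 15C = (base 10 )998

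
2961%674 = 265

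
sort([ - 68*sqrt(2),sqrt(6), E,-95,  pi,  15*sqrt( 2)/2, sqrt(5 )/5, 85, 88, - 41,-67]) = [ -68*sqrt(2), - 95, - 67,  -  41, sqrt(5)/5, sqrt( 6 ), E,pi, 15*sqrt(2)/2,85, 88 ] 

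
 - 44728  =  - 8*5591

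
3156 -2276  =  880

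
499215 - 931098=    -431883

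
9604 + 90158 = 99762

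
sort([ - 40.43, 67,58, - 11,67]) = [ - 40.43,  -  11, 58, 67,67]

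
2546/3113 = 2546/3113 = 0.82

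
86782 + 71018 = 157800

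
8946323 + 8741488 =17687811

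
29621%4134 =683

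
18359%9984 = 8375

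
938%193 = 166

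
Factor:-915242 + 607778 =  - 2^3 * 3^1*23^1 * 557^1  =  -307464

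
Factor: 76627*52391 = 4014565157 = 19^1*37^1*109^1*52391^1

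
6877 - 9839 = -2962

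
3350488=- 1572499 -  - 4922987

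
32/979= 32/979 = 0.03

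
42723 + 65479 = 108202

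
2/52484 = 1/26242 = 0.00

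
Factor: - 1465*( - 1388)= 2^2*5^1*293^1*347^1 = 2033420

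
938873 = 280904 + 657969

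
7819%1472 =459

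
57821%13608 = 3389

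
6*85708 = 514248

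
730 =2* 365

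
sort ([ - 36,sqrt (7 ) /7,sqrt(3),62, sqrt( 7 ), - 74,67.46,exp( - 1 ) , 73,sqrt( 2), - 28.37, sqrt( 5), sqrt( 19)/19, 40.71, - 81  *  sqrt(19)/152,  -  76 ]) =[-76, - 74, - 36,- 28.37, - 81*sqrt(19) /152, sqrt(19 ) /19,  exp(-1),sqrt(7)/7,sqrt (2),sqrt( 3), sqrt( 5), sqrt(7),40.71,62,67.46, 73 ] 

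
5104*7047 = 35967888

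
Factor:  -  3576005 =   -  5^1 * 31^1 *23071^1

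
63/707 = 9/101 =0.09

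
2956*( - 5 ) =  - 14780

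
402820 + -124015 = 278805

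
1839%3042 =1839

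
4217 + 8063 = 12280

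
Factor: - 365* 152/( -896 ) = 6935/112 = 2^ ( - 4)*5^1*7^( - 1) * 19^1  *  73^1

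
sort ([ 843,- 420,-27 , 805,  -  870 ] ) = [ - 870,  -  420, - 27,805,843 ] 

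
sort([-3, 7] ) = [-3, 7 ] 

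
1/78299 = 1/78299 = 0.00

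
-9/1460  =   - 1 + 1451/1460 = - 0.01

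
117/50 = 2 + 17/50 = 2.34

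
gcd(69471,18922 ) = 1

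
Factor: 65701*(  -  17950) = -2^1*5^2 * 359^1*65701^1  =  - 1179332950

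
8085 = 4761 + 3324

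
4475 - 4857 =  - 382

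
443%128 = 59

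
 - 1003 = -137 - 866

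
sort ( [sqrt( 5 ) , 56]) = [sqrt( 5),56] 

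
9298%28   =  2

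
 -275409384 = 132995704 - 408405088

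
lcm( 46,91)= 4186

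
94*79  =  7426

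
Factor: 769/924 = 2^ ( - 2)  *3^ (  -  1 )*7^( - 1 )*11^( - 1)*769^1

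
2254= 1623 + 631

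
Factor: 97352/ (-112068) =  -86/99 =- 2^1*3^ ( - 2)*11^ ( - 1 )*43^1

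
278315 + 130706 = 409021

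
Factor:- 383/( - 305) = 5^ ( -1 )*61^( - 1 )*383^1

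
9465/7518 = 1  +  649/2506 =1.26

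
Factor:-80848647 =-3^2* 11^1*816653^1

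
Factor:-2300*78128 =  - 179694400 = - 2^6*5^2*19^1*23^1*257^1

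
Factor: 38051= 13^1 * 2927^1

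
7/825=7/825  =  0.01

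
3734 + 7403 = 11137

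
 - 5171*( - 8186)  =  42329806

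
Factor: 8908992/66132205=2^6*3^2 *5^( - 1 )*313^(  -  1) * 15467^1 * 42257^( - 1)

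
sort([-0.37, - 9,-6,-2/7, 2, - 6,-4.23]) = [-9, - 6,-6,- 4.23, - 0.37 ,-2/7, 2]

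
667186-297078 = 370108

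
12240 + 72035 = 84275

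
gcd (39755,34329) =1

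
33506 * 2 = 67012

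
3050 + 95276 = 98326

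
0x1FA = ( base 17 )1cd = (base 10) 506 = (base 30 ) gq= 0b111111010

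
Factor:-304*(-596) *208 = 37686272 = 2^10*13^1*19^1*149^1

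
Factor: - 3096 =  - 2^3*3^2*43^1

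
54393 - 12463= 41930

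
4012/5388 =1003/1347 = 0.74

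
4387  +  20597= 24984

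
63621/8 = 63621/8 = 7952.62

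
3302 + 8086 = 11388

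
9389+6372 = 15761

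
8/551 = 8/551=   0.01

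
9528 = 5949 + 3579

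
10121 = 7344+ 2777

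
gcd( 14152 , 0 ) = 14152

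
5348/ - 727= -8+468/727 =- 7.36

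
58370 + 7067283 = 7125653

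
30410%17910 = 12500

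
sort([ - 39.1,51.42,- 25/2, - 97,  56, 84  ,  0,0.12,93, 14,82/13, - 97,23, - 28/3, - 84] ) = [ - 97,-97, - 84, - 39.1, - 25/2 , - 28/3,0,  0.12,82/13 , 14, 23, 51.42, 56,  84, 93]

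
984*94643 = 93128712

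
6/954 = 1/159 = 0.01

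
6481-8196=-1715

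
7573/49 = 7573/49 = 154.55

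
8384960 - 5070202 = 3314758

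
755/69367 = 755/69367 = 0.01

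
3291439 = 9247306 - 5955867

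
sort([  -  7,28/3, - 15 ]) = [ - 15, - 7 , 28/3]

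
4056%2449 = 1607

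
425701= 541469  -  115768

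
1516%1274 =242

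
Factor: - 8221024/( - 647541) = 2^5*3^(-3 )*7^4 * 29^( -1) * 107^1 * 827^( - 1)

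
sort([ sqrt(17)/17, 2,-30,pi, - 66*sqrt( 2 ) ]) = [ - 66*sqrt( 2), - 30,sqrt (17)/17,2,pi ]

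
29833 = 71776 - 41943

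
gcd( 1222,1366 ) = 2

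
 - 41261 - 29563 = -70824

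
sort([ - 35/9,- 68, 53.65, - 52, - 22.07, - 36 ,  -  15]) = [ - 68,- 52,  -  36, -22.07, - 15 , - 35/9, 53.65]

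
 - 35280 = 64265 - 99545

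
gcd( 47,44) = 1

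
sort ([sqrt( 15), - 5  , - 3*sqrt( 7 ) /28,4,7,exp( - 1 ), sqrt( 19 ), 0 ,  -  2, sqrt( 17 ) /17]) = [ - 5, - 2 , - 3*sqrt(7)/28, 0, sqrt( 17)/17,exp(-1),sqrt( 15), 4, sqrt( 19 ), 7]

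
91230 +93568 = 184798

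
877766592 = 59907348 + 817859244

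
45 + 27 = 72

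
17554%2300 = 1454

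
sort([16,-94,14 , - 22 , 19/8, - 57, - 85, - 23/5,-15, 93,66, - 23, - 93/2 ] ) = [ - 94, - 85,- 57, - 93/2,  -  23, - 22, - 15, - 23/5,19/8, 14, 16,66,93] 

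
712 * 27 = 19224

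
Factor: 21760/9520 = 2^4*7^( - 1) = 16/7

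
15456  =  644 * 24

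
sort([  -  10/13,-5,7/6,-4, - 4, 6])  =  [ - 5,-4, - 4, -10/13, 7/6, 6] 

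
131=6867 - 6736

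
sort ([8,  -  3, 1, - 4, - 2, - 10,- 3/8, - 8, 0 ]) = [ - 10,-8, - 4, - 3, - 2, - 3/8 , 0, 1,  8]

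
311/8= 311/8 = 38.88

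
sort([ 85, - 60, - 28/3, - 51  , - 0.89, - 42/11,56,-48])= [  -  60, - 51,-48  , - 28/3,  -  42/11, - 0.89,56, 85]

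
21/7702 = 21/7702 = 0.00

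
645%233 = 179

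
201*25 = 5025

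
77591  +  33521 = 111112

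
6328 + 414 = 6742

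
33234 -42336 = -9102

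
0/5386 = 0 = 0.00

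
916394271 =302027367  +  614366904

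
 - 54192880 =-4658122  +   -49534758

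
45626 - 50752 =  - 5126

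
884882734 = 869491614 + 15391120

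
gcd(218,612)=2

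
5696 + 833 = 6529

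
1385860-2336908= - 951048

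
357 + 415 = 772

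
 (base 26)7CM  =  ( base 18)FB8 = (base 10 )5066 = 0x13CA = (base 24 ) 8J2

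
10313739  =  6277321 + 4036418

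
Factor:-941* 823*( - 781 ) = 11^1*71^1*823^1*941^1 = 604839983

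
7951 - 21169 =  - 13218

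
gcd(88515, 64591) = 1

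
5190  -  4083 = 1107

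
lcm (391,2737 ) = 2737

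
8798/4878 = 1 + 1960/2439 = 1.80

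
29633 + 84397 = 114030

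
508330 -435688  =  72642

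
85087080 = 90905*936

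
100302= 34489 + 65813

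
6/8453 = 6/8453=0.00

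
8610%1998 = 618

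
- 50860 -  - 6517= - 44343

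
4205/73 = 57 + 44/73 = 57.60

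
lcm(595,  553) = 47005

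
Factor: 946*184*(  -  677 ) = - 117841328 = -2^4*11^1*23^1*43^1*677^1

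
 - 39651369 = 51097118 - 90748487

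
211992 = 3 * 70664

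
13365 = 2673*5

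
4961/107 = 4961/107 = 46.36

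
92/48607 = 92/48607 = 0.00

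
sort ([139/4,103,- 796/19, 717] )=[-796/19, 139/4,103,717]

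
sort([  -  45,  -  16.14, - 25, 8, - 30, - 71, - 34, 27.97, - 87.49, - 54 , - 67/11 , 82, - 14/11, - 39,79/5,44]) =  [ - 87.49, - 71, - 54,-45, - 39, - 34, - 30, - 25, - 16.14, - 67/11, - 14/11,8,79/5,27.97,44,82]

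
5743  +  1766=7509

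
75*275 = 20625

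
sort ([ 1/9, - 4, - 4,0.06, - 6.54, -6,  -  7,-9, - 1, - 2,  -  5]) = [-9,-7 ,  -  6.54, - 6 , -5, - 4,-4, - 2 , - 1, 0.06,1/9 ]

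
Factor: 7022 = 2^1*3511^1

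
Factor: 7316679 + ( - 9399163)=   -  2^2 * 520621^1   =  - 2082484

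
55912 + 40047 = 95959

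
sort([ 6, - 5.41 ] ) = [ - 5.41,  6]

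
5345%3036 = 2309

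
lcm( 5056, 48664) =389312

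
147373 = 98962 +48411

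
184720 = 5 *36944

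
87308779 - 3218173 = 84090606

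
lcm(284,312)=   22152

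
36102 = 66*547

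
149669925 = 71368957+78300968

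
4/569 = 4/569 = 0.01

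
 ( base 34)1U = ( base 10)64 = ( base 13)4C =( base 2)1000000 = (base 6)144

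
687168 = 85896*8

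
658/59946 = 329/29973 = 0.01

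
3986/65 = 61 + 21/65 = 61.32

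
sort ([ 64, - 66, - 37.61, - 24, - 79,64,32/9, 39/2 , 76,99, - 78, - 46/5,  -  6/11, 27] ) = [ - 79, - 78,-66, - 37.61, - 24,-46/5, - 6/11 , 32/9,39/2, 27,64,64,76, 99] 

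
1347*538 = 724686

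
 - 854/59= - 854/59 = -14.47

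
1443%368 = 339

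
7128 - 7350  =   - 222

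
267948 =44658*6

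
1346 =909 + 437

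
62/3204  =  31/1602 = 0.02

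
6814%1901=1111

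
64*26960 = 1725440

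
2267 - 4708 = -2441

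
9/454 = 9/454 = 0.02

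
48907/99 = 48907/99 = 494.01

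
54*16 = 864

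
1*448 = 448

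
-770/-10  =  77  +  0/1= 77.00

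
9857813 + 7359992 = 17217805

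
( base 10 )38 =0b100110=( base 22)1G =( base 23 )1f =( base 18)22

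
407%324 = 83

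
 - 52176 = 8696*( - 6 )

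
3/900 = 1/300=0.00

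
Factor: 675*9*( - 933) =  - 5667975 = - 3^6 * 5^2*311^1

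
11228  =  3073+8155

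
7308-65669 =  -58361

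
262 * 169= 44278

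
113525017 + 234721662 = 348246679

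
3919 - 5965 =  - 2046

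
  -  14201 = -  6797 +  - 7404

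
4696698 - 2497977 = 2198721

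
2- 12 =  - 10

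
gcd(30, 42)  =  6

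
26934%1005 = 804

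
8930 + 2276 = 11206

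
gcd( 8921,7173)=1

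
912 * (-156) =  - 142272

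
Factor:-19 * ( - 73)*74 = 2^1*19^1*37^1*73^1= 102638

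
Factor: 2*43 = 2^1*43^1= 86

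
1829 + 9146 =10975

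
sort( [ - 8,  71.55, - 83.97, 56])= [ - 83.97, - 8,56, 71.55]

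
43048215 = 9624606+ 33423609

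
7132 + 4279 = 11411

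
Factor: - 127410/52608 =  - 155/64   =  -2^( - 6)*5^1*31^1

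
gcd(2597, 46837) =7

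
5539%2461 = 617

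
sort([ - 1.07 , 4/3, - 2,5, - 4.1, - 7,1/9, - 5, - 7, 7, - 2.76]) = [-7, - 7,-5, - 4.1, - 2.76, - 2, - 1.07, 1/9,4/3,5,  7] 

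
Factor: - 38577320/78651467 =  - 2^3*5^1*23^(- 1)*1481^( - 1)*2309^( - 1 )*964433^1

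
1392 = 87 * 16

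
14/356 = 7/178 = 0.04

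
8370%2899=2572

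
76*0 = 0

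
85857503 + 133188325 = 219045828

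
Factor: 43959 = 3^1*14653^1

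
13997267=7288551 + 6708716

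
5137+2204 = 7341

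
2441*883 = 2155403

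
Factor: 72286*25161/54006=303131341/9001= 47^1*769^1*8387^1*9001^( - 1)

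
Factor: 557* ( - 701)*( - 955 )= 372886435 = 5^1*191^1*557^1 * 701^1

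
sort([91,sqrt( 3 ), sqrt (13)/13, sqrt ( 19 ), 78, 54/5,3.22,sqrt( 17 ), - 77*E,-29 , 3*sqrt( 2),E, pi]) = [ - 77*E, -29, sqrt(13 )/13,sqrt(3 ),E,  pi,3.22, sqrt( 17), 3*sqrt( 2 ), sqrt (19) , 54/5,78, 91 ] 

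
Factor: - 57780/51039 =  - 2^2*3^1*5^1 * 53^ (-1 ) = - 60/53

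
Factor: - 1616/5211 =-2^4*3^ ( - 3) * 101^1*193^( - 1)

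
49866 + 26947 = 76813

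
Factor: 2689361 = 2689361^1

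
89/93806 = 1/1054 = 0.00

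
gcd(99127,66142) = 1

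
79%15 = 4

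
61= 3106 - 3045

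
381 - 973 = -592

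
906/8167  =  906/8167  =  0.11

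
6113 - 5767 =346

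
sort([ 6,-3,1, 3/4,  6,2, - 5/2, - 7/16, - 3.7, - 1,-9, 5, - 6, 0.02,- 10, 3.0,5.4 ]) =[ - 10,-9,-6, - 3.7, - 3,-5/2,-1, - 7/16, 0.02,3/4,1,2,3.0, 5 , 5.4,  6,6]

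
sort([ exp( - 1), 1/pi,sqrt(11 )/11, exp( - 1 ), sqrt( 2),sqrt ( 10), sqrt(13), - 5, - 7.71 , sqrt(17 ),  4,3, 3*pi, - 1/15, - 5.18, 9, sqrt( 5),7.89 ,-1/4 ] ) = [ - 7.71, - 5.18, -5 , - 1/4, - 1/15,sqrt(11)/11,1/pi, exp( - 1 ),exp( - 1), sqrt(2),sqrt( 5),3,sqrt(10 ) , sqrt( 13),4,sqrt( 17 ), 7.89,9,3 *pi]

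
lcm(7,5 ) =35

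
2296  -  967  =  1329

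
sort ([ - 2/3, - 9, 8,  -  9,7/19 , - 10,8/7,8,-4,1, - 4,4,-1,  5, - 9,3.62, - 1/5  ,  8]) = [ - 10, - 9,-9, - 9, - 4, - 4, - 1, - 2/3, - 1/5,7/19, 1, 8/7, 3.62, 4,5,8,8,8]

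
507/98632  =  507/98632=0.01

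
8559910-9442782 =-882872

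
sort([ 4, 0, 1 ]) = [ 0, 1, 4] 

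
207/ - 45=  - 5 + 2/5 = - 4.60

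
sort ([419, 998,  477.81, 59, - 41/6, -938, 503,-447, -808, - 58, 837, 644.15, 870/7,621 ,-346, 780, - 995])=[ - 995,-938, - 808, -447, - 346, - 58, - 41/6, 59,870/7, 419,477.81,503, 621,644.15, 780, 837 , 998] 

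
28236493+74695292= 102931785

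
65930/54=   32965/27 = 1220.93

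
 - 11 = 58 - 69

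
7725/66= 117 + 1/22 = 117.05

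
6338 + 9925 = 16263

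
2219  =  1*2219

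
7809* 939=7332651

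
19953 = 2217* 9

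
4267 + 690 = 4957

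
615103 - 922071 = -306968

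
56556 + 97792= 154348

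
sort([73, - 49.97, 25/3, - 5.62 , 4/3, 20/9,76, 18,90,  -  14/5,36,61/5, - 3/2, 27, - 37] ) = [  -  49.97, - 37 , - 5.62, - 14/5, - 3/2, 4/3, 20/9, 25/3, 61/5, 18, 27, 36, 73, 76, 90 ]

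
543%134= 7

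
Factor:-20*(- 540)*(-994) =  - 10735200 = -2^5*3^3*5^2*7^1*71^1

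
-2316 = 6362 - 8678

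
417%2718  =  417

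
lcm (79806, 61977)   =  5825838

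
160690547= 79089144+81601403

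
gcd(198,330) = 66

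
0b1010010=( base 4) 1102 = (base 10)82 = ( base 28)2q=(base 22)3G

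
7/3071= 7/3071 = 0.00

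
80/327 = 80/327 = 0.24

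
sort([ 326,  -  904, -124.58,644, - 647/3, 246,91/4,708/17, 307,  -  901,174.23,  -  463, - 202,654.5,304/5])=[ - 904 , -901, -463, - 647/3,-202,-124.58,91/4,708/17, 304/5,174.23,246, 307,326,644,654.5] 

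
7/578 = 7/578 = 0.01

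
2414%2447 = 2414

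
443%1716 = 443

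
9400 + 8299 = 17699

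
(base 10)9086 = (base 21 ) KCE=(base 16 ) 237e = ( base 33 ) 8bb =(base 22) ih0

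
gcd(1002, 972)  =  6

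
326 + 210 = 536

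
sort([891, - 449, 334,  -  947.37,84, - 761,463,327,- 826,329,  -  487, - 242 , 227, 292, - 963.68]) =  [ - 963.68, - 947.37, - 826, - 761, - 487, - 449, - 242, 84, 227,  292, 327,  329, 334, 463 , 891]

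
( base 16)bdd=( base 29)3HL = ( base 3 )11011111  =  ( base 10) 3037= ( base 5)44122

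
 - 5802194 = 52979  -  5855173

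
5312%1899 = 1514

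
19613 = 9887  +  9726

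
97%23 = 5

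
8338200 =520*16035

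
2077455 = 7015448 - 4937993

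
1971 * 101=199071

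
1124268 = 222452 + 901816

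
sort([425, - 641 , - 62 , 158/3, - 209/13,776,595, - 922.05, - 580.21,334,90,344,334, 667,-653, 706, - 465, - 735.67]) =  [ -922.05,- 735.67,-653,-641, - 580.21, - 465, - 62, - 209/13,158/3,90, 334, 334, 344, 425,  595,667,706,776 ]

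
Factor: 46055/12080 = 2^( - 4) * 61^1 = 61/16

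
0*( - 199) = 0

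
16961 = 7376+9585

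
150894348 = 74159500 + 76734848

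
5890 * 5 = 29450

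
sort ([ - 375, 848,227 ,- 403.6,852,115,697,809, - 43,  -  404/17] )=[ - 403.6, - 375 ,  -  43, - 404/17, 115,227, 697,809, 848, 852] 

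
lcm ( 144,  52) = 1872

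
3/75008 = 3/75008 =0.00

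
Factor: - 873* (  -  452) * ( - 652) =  - 2^4*3^2*97^1 *113^1*163^1 = - 257276592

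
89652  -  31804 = 57848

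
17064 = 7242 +9822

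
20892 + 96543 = 117435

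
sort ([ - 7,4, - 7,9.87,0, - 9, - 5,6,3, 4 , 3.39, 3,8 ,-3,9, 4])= [  -  9, -7, - 7, - 5 ,  -  3,0, 3,3,  3.39 , 4,4 , 4,  6 , 8,9,9.87 ] 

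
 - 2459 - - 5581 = 3122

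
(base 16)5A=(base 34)2M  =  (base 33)2O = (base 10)90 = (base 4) 1122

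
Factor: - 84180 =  - 2^2* 3^1*5^1*23^1*61^1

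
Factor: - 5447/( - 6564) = 2^( - 2 )*3^( - 1 )*13^1*419^1*547^(-1 ) 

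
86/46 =1 + 20/23 = 1.87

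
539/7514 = 539/7514= 0.07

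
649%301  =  47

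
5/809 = 5/809 = 0.01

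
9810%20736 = 9810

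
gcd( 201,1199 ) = 1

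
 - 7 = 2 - 9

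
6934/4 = 3467/2 = 1733.50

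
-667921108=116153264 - 784074372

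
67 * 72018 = 4825206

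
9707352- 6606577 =3100775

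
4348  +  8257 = 12605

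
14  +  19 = 33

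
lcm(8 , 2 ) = 8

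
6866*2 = 13732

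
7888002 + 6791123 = 14679125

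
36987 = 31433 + 5554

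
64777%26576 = 11625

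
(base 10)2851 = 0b101100100011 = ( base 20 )72B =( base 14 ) 1079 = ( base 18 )8E7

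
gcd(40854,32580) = 6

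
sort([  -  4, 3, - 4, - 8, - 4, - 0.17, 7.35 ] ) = [ - 8, - 4, - 4, - 4,-0.17, 3, 7.35 ] 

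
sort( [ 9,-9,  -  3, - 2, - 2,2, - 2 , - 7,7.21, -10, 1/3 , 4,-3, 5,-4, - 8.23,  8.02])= [-10, - 9, - 8.23, - 7, - 4, -3, - 3,- 2, - 2,-2,1/3 , 2, 4,5, 7.21,8.02,  9 ] 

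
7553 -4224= 3329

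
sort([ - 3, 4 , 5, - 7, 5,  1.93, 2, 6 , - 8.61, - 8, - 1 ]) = [ - 8.61 , - 8, - 7, - 3, - 1,1.93, 2,4,5, 5,6] 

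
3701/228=3701/228 = 16.23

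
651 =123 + 528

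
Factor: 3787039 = 17^1*89^1*2503^1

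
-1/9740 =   -  1/9740=-0.00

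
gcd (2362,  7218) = 2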